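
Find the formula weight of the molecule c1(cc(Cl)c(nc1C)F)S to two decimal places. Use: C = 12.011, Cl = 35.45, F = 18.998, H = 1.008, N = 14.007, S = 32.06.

177.62

Molecular formula: C6H5ClFNS.
M = 6×12.011 + 1×35.45 + 1×18.998 + 5×1.008 + 1×14.007 + 1×32.06 = 177.62 g/mol.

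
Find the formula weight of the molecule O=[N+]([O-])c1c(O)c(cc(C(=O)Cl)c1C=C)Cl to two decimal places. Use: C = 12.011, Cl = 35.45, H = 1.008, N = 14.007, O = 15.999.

Molecular formula: C9H5Cl2NO4.
M = 9×12.011 + 2×35.45 + 5×1.008 + 1×14.007 + 4×15.999 = 262.04 g/mol.

262.04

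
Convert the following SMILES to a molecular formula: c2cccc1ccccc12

Heavy atoms from the SMILES: 10 C.
Implicit hydrogens by atom environment:
  8 × C (aromatic): 1 H each → 8
  2 × C (aromatic): no H
  Total hydrogens = 8.
Molecular formula: C10H8

C10H8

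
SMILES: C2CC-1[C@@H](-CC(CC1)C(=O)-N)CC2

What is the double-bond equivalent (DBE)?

3

Molecular formula from the SMILES: C11H19NO.
DoU = (2C + 2 + N − H − X)/2 = (2·11 + 2 + 1 − 19 − 0)/2 = 6/2 = 3.
(Structurally: 2 ring(s) + 1 π bond(s) = 3.)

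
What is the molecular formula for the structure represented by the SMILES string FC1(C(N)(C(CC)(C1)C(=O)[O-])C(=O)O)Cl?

Heavy atoms from the SMILES: 8 C, 1 Cl, 1 F, 1 N, 4 O.
Implicit hydrogens by atom environment:
  5 × C: no H
  2 × C: 2 H each → 4
  2 × O: no H
  1 × C: 3 H
  1 × Cl: no H
  1 × F: no H
  1 × N: 2 H
  1 × O: 1 H
  1 × O (charge -1): no H
  Total hydrogens = 10.
Net charge -1.
Molecular formula: C8H10ClFNO4-

C8H10ClFNO4-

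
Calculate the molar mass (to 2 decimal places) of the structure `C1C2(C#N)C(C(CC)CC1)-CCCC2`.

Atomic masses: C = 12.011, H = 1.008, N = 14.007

191.32

Molecular formula: C13H21N.
M = 13×12.011 + 21×1.008 + 1×14.007 = 191.32 g/mol.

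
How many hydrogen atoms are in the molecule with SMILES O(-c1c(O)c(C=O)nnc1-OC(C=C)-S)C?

10

Hydrogens are implicit in SMILES; fill each atom to its normal valence:
  4 × C (aromatic): no H
  3 × C: 1 H each → 3
  3 × O: no H
  2 × N (aromatic): no H
  1 × C: 3 H
  1 × C: 2 H
  1 × O: 1 H
  1 × S: 1 H
  Total hydrogens = 10.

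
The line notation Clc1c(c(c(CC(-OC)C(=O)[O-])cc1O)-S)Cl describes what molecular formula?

Heavy atoms from the SMILES: 10 C, 2 Cl, 4 O, 1 S.
Implicit hydrogens by atom environment:
  5 × C (aromatic): no H
  2 × Cl: no H
  2 × O: no H
  1 × C: 3 H
  1 × C: 2 H
  1 × C (aromatic): 1 H
  1 × C: 1 H
  1 × C: no H
  1 × O: 1 H
  1 × O (charge -1): no H
  1 × S: 1 H
  Total hydrogens = 9.
Net charge -1.
Molecular formula: C10H9Cl2O4S-

C10H9Cl2O4S-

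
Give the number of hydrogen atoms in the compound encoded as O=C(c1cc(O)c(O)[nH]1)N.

6

Hydrogens are implicit in SMILES; fill each atom to its normal valence:
  3 × C (aromatic): no H
  2 × O: 1 H each → 2
  1 × C (aromatic): 1 H
  1 × C: no H
  1 × N: 2 H
  1 × N (aromatic): 1 H
  1 × O: no H
  Total hydrogens = 6.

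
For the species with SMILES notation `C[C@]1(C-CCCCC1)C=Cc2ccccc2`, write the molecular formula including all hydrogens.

Heavy atoms from the SMILES: 16 C.
Implicit hydrogens by atom environment:
  6 × C: 2 H each → 12
  5 × C (aromatic): 1 H each → 5
  2 × C: 1 H each → 2
  1 × C: 3 H
  1 × C: no H
  1 × C (aromatic): no H
  Total hydrogens = 22.
Molecular formula: C16H22

C16H22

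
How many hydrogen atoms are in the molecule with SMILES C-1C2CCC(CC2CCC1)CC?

Hydrogens are implicit in SMILES; fill each atom to its normal valence:
  8 × C: 2 H each → 16
  3 × C: 1 H each → 3
  1 × C: 3 H
  Total hydrogens = 22.

22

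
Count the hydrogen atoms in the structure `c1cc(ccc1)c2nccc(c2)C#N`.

Hydrogens are implicit in SMILES; fill each atom to its normal valence:
  8 × C (aromatic): 1 H each → 8
  3 × C (aromatic): no H
  1 × C: no H
  1 × N (aromatic): no H
  1 × N: no H
  Total hydrogens = 8.

8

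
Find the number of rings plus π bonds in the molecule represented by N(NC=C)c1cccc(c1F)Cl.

Molecular formula from the SMILES: C8H8ClFN2.
DoU = (2C + 2 + N − H − X)/2 = (2·8 + 2 + 2 − 8 − 2)/2 = 10/2 = 5.
(Structurally: 1 ring(s) + 4 π bond(s) = 5.)

5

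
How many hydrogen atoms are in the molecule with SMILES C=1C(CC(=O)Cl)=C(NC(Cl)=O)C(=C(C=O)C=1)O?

Hydrogens are implicit in SMILES; fill each atom to its normal valence:
  4 × C (aromatic): no H
  3 × O: no H
  2 × C (aromatic): 1 H each → 2
  2 × C: no H
  2 × Cl: no H
  1 × C: 2 H
  1 × C: 1 H
  1 × N: 1 H
  1 × O: 1 H
  Total hydrogens = 7.

7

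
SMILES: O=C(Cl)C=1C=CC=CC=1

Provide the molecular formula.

Heavy atoms from the SMILES: 7 C, 1 Cl, 1 O.
Implicit hydrogens by atom environment:
  5 × C (aromatic): 1 H each → 5
  1 × C (aromatic): no H
  1 × C: no H
  1 × Cl: no H
  1 × O: no H
  Total hydrogens = 5.
Molecular formula: C7H5ClO

C7H5ClO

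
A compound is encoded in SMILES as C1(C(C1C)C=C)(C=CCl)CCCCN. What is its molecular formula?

C12H20ClN

Heavy atoms from the SMILES: 12 C, 1 Cl, 1 N.
Implicit hydrogens by atom environment:
  5 × C: 2 H each → 10
  5 × C: 1 H each → 5
  1 × C: 3 H
  1 × C: no H
  1 × Cl: no H
  1 × N: 2 H
  Total hydrogens = 20.
Molecular formula: C12H20ClN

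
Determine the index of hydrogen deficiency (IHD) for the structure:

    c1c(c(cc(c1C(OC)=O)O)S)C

5

Molecular formula from the SMILES: C9H10O3S.
DoU = (2C + 2 + N − H − X)/2 = (2·9 + 2 + 0 − 10 − 0)/2 = 10/2 = 5.
(Structurally: 1 ring(s) + 4 π bond(s) = 5.)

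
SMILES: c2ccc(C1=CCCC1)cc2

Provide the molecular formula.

Heavy atoms from the SMILES: 11 C.
Implicit hydrogens by atom environment:
  5 × C (aromatic): 1 H each → 5
  3 × C: 2 H each → 6
  1 × C: 1 H
  1 × C: no H
  1 × C (aromatic): no H
  Total hydrogens = 12.
Molecular formula: C11H12

C11H12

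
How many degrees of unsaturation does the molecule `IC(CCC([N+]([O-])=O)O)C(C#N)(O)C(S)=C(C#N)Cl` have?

Molecular formula from the SMILES: C9H9ClIN3O4S.
DoU = (2C + 2 + N − H − X)/2 = (2·9 + 2 + 3 − 9 − 2)/2 = 12/2 = 6.
(Structurally: 0 ring(s) + 6 π bond(s) = 6.)

6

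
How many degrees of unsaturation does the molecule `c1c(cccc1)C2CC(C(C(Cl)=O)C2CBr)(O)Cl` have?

6

Molecular formula from the SMILES: C13H13BrCl2O2.
DoU = (2C + 2 + N − H − X)/2 = (2·13 + 2 + 0 − 13 − 3)/2 = 12/2 = 6.
(Structurally: 2 ring(s) + 4 π bond(s) = 6.)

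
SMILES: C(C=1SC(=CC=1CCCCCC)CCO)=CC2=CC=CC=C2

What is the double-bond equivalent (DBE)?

Molecular formula from the SMILES: C20H26OS.
DoU = (2C + 2 + N − H − X)/2 = (2·20 + 2 + 0 − 26 − 0)/2 = 16/2 = 8.
(Structurally: 2 ring(s) + 6 π bond(s) = 8.)

8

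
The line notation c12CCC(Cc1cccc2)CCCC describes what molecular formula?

Heavy atoms from the SMILES: 14 C.
Implicit hydrogens by atom environment:
  6 × C: 2 H each → 12
  4 × C (aromatic): 1 H each → 4
  2 × C (aromatic): no H
  1 × C: 3 H
  1 × C: 1 H
  Total hydrogens = 20.
Molecular formula: C14H20

C14H20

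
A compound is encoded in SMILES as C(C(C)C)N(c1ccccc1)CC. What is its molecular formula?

C12H19N

Heavy atoms from the SMILES: 12 C, 1 N.
Implicit hydrogens by atom environment:
  5 × C (aromatic): 1 H each → 5
  3 × C: 3 H each → 9
  2 × C: 2 H each → 4
  1 × C: 1 H
  1 × C (aromatic): no H
  1 × N: no H
  Total hydrogens = 19.
Molecular formula: C12H19N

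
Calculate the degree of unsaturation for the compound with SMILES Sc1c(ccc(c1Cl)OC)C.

4

Molecular formula from the SMILES: C8H9ClOS.
DoU = (2C + 2 + N − H − X)/2 = (2·8 + 2 + 0 − 9 − 1)/2 = 8/2 = 4.
(Structurally: 1 ring(s) + 3 π bond(s) = 4.)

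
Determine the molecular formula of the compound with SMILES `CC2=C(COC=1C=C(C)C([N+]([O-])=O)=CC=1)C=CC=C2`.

Heavy atoms from the SMILES: 15 C, 1 N, 3 O.
Implicit hydrogens by atom environment:
  7 × C (aromatic): 1 H each → 7
  5 × C (aromatic): no H
  2 × C: 3 H each → 6
  2 × O: no H
  1 × C: 2 H
  1 × N (charge +1): no H
  1 × O (charge -1): no H
  Total hydrogens = 15.
Molecular formula: C15H15NO3

C15H15NO3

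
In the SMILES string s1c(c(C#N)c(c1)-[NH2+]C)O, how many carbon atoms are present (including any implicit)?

6

The symbol for carbon appears 6 times in the SMILES. Lowercase c denotes aromatic carbon and counts toward C.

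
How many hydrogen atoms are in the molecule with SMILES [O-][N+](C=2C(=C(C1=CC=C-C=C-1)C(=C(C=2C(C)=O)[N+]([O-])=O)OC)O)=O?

12

Hydrogens are implicit in SMILES; fill each atom to its normal valence:
  7 × C (aromatic): no H
  5 × C (aromatic): 1 H each → 5
  4 × O: no H
  2 × C: 3 H each → 6
  2 × N (charge +1): no H
  2 × O (charge -1): no H
  1 × C: no H
  1 × O: 1 H
  Total hydrogens = 12.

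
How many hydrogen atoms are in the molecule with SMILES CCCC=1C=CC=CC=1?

12

Hydrogens are implicit in SMILES; fill each atom to its normal valence:
  5 × C (aromatic): 1 H each → 5
  2 × C: 2 H each → 4
  1 × C: 3 H
  1 × C (aromatic): no H
  Total hydrogens = 12.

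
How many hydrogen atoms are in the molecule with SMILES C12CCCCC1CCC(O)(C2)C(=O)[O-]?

17

Hydrogens are implicit in SMILES; fill each atom to its normal valence:
  7 × C: 2 H each → 14
  2 × C: 1 H each → 2
  2 × C: no H
  1 × O: 1 H
  1 × O: no H
  1 × O (charge -1): no H
  Total hydrogens = 17.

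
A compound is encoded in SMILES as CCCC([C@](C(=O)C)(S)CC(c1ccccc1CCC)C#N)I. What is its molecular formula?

C19H26INOS

Heavy atoms from the SMILES: 19 C, 1 I, 1 N, 1 O, 1 S.
Implicit hydrogens by atom environment:
  5 × C: 2 H each → 10
  4 × C (aromatic): 1 H each → 4
  3 × C: 3 H each → 9
  3 × C: no H
  2 × C: 1 H each → 2
  2 × C (aromatic): no H
  1 × I: no H
  1 × N: no H
  1 × O: no H
  1 × S: 1 H
  Total hydrogens = 26.
Molecular formula: C19H26INOS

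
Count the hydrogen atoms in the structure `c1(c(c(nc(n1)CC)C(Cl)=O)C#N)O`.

Hydrogens are implicit in SMILES; fill each atom to its normal valence:
  4 × C (aromatic): no H
  2 × C: no H
  2 × N (aromatic): no H
  1 × C: 3 H
  1 × C: 2 H
  1 × Cl: no H
  1 × N: no H
  1 × O: 1 H
  1 × O: no H
  Total hydrogens = 6.

6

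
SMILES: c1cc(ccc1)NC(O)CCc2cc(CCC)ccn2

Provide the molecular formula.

C17H22N2O

Heavy atoms from the SMILES: 17 C, 2 N, 1 O.
Implicit hydrogens by atom environment:
  8 × C (aromatic): 1 H each → 8
  4 × C: 2 H each → 8
  3 × C (aromatic): no H
  1 × C: 3 H
  1 × C: 1 H
  1 × N: 1 H
  1 × N (aromatic): no H
  1 × O: 1 H
  Total hydrogens = 22.
Molecular formula: C17H22N2O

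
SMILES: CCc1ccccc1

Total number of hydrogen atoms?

Hydrogens are implicit in SMILES; fill each atom to its normal valence:
  5 × C (aromatic): 1 H each → 5
  1 × C: 3 H
  1 × C: 2 H
  1 × C (aromatic): no H
  Total hydrogens = 10.

10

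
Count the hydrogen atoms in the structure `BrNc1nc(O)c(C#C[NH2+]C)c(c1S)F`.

8

Hydrogens are implicit in SMILES; fill each atom to its normal valence:
  5 × C (aromatic): no H
  2 × C: no H
  1 × Br: no H
  1 × C: 3 H
  1 × F: no H
  1 × N (charge +1): 2 H
  1 × N: 1 H
  1 × N (aromatic): no H
  1 × O: 1 H
  1 × S: 1 H
  Total hydrogens = 8.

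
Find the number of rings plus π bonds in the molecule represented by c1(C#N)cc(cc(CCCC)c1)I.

Molecular formula from the SMILES: C11H12IN.
DoU = (2C + 2 + N − H − X)/2 = (2·11 + 2 + 1 − 12 − 1)/2 = 12/2 = 6.
(Structurally: 1 ring(s) + 5 π bond(s) = 6.)

6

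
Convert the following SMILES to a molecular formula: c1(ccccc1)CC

C8H10

Heavy atoms from the SMILES: 8 C.
Implicit hydrogens by atom environment:
  5 × C (aromatic): 1 H each → 5
  1 × C: 3 H
  1 × C: 2 H
  1 × C (aromatic): no H
  Total hydrogens = 10.
Molecular formula: C8H10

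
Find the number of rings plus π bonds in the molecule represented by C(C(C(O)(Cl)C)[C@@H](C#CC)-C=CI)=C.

Molecular formula from the SMILES: C11H14ClIO.
DoU = (2C + 2 + N − H − X)/2 = (2·11 + 2 + 0 − 14 − 2)/2 = 8/2 = 4.
(Structurally: 0 ring(s) + 4 π bond(s) = 4.)

4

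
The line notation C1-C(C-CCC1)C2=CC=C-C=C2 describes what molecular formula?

C12H16

Heavy atoms from the SMILES: 12 C.
Implicit hydrogens by atom environment:
  5 × C: 2 H each → 10
  5 × C (aromatic): 1 H each → 5
  1 × C: 1 H
  1 × C (aromatic): no H
  Total hydrogens = 16.
Molecular formula: C12H16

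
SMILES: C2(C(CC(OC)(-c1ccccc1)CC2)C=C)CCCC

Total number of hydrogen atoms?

28

Hydrogens are implicit in SMILES; fill each atom to its normal valence:
  7 × C: 2 H each → 14
  5 × C (aromatic): 1 H each → 5
  3 × C: 1 H each → 3
  2 × C: 3 H each → 6
  1 × C: no H
  1 × C (aromatic): no H
  1 × O: no H
  Total hydrogens = 28.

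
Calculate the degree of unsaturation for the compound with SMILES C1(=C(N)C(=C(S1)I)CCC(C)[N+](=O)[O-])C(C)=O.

5

Molecular formula from the SMILES: C10H13IN2O3S.
DoU = (2C + 2 + N − H − X)/2 = (2·10 + 2 + 2 − 13 − 1)/2 = 10/2 = 5.
(Structurally: 1 ring(s) + 4 π bond(s) = 5.)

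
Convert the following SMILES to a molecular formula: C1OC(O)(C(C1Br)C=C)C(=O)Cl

C7H8BrClO3

Heavy atoms from the SMILES: 1 Br, 7 C, 1 Cl, 3 O.
Implicit hydrogens by atom environment:
  3 × C: 1 H each → 3
  2 × C: 2 H each → 4
  2 × C: no H
  2 × O: no H
  1 × Br: no H
  1 × Cl: no H
  1 × O: 1 H
  Total hydrogens = 8.
Molecular formula: C7H8BrClO3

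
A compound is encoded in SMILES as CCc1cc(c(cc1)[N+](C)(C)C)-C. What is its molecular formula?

Heavy atoms from the SMILES: 12 C, 1 N.
Implicit hydrogens by atom environment:
  5 × C: 3 H each → 15
  3 × C (aromatic): 1 H each → 3
  3 × C (aromatic): no H
  1 × C: 2 H
  1 × N (charge +1): no H
  Total hydrogens = 20.
Net charge +1.
Molecular formula: C12H20N+

C12H20N+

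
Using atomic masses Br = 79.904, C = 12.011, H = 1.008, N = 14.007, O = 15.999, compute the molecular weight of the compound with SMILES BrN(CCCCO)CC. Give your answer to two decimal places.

Molecular formula: C6H14BrNO.
M = 1×79.904 + 6×12.011 + 14×1.008 + 1×14.007 + 1×15.999 = 196.09 g/mol.

196.09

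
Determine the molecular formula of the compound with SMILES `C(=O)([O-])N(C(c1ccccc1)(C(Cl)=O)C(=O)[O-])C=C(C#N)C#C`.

Heavy atoms from the SMILES: 15 C, 1 Cl, 2 N, 5 O.
Implicit hydrogens by atom environment:
  7 × C: no H
  5 × C (aromatic): 1 H each → 5
  3 × O: no H
  2 × C: 1 H each → 2
  2 × N: no H
  2 × O (charge -1): no H
  1 × C (aromatic): no H
  1 × Cl: no H
  Total hydrogens = 7.
Net charge -2.
Molecular formula: [C15H7ClN2O5]2-

[C15H7ClN2O5]2-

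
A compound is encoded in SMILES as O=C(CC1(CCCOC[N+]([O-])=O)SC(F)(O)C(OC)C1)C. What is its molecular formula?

Heavy atoms from the SMILES: 12 C, 1 F, 1 N, 6 O, 1 S.
Implicit hydrogens by atom environment:
  6 × C: 2 H each → 12
  4 × O: no H
  3 × C: no H
  2 × C: 3 H each → 6
  1 × C: 1 H
  1 × F: no H
  1 × N (charge +1): no H
  1 × O: 1 H
  1 × O (charge -1): no H
  1 × S: no H
  Total hydrogens = 20.
Molecular formula: C12H20FNO6S

C12H20FNO6S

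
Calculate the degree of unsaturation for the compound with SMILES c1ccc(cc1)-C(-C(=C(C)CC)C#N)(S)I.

Molecular formula from the SMILES: C13H14INS.
DoU = (2C + 2 + N − H − X)/2 = (2·13 + 2 + 1 − 14 − 1)/2 = 14/2 = 7.
(Structurally: 1 ring(s) + 6 π bond(s) = 7.)

7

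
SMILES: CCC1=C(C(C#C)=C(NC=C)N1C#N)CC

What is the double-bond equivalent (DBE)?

Molecular formula from the SMILES: C13H15N3.
DoU = (2C + 2 + N − H − X)/2 = (2·13 + 2 + 3 − 15 − 0)/2 = 16/2 = 8.
(Structurally: 1 ring(s) + 7 π bond(s) = 8.)

8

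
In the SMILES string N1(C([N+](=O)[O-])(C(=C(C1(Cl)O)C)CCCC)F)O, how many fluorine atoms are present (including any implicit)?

1

The symbol for fluorine appears 1 time in the SMILES.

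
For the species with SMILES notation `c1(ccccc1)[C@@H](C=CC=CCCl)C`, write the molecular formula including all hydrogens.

C13H15Cl

Heavy atoms from the SMILES: 13 C, 1 Cl.
Implicit hydrogens by atom environment:
  5 × C: 1 H each → 5
  5 × C (aromatic): 1 H each → 5
  1 × C: 3 H
  1 × C: 2 H
  1 × C (aromatic): no H
  1 × Cl: no H
  Total hydrogens = 15.
Molecular formula: C13H15Cl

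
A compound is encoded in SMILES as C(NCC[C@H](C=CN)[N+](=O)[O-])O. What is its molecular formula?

Heavy atoms from the SMILES: 6 C, 3 N, 3 O.
Implicit hydrogens by atom environment:
  3 × C: 2 H each → 6
  3 × C: 1 H each → 3
  1 × N: 2 H
  1 × N: 1 H
  1 × N (charge +1): no H
  1 × O: 1 H
  1 × O: no H
  1 × O (charge -1): no H
  Total hydrogens = 13.
Molecular formula: C6H13N3O3

C6H13N3O3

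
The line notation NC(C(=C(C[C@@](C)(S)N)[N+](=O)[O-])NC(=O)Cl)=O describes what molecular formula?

Heavy atoms from the SMILES: 7 C, 1 Cl, 4 N, 4 O, 1 S.
Implicit hydrogens by atom environment:
  5 × C: no H
  3 × O: no H
  2 × N: 2 H each → 4
  1 × C: 3 H
  1 × C: 2 H
  1 × Cl: no H
  1 × N: 1 H
  1 × N (charge +1): no H
  1 × O (charge -1): no H
  1 × S: 1 H
  Total hydrogens = 11.
Molecular formula: C7H11ClN4O4S

C7H11ClN4O4S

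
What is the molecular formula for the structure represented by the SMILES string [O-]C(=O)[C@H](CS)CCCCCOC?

C9H17O3S-

Heavy atoms from the SMILES: 9 C, 3 O, 1 S.
Implicit hydrogens by atom environment:
  6 × C: 2 H each → 12
  2 × O: no H
  1 × C: 3 H
  1 × C: 1 H
  1 × C: no H
  1 × O (charge -1): no H
  1 × S: 1 H
  Total hydrogens = 17.
Net charge -1.
Molecular formula: C9H17O3S-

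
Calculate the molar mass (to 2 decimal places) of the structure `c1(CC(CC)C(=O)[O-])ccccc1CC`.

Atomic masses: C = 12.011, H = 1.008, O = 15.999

Molecular formula: C13H17O2-.
M = 13×12.011 + 17×1.008 + 2×15.999 = 205.28 g/mol.

205.28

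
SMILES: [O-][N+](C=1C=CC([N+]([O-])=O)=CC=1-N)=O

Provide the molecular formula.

C6H5N3O4

Heavy atoms from the SMILES: 6 C, 3 N, 4 O.
Implicit hydrogens by atom environment:
  3 × C (aromatic): 1 H each → 3
  3 × C (aromatic): no H
  2 × N (charge +1): no H
  2 × O: no H
  2 × O (charge -1): no H
  1 × N: 2 H
  Total hydrogens = 5.
Molecular formula: C6H5N3O4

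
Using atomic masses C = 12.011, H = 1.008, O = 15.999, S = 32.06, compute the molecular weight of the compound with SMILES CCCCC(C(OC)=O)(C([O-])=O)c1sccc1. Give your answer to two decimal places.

Molecular formula: C12H15O4S-.
M = 12×12.011 + 15×1.008 + 4×15.999 + 1×32.06 = 255.31 g/mol.

255.31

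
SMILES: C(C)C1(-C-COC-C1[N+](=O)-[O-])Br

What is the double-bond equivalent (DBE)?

2

Molecular formula from the SMILES: C7H12BrNO3.
DoU = (2C + 2 + N − H − X)/2 = (2·7 + 2 + 1 − 12 − 1)/2 = 4/2 = 2.
(Structurally: 1 ring(s) + 1 π bond(s) = 2.)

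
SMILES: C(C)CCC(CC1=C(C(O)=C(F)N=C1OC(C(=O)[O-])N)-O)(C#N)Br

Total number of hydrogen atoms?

Hydrogens are implicit in SMILES; fill each atom to its normal valence:
  5 × C (aromatic): no H
  4 × C: 2 H each → 8
  3 × C: no H
  2 × O: 1 H each → 2
  2 × O: no H
  1 × Br: no H
  1 × C: 3 H
  1 × C: 1 H
  1 × F: no H
  1 × N: 2 H
  1 × N (aromatic): no H
  1 × N: no H
  1 × O (charge -1): no H
  Total hydrogens = 16.

16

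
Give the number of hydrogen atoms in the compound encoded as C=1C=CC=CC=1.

Hydrogens are implicit in SMILES; fill each atom to its normal valence:
  6 × C (aromatic): 1 H each → 6
  Total hydrogens = 6.

6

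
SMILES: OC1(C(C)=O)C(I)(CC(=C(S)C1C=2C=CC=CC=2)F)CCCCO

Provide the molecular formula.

Heavy atoms from the SMILES: 18 C, 1 F, 1 I, 3 O, 1 S.
Implicit hydrogens by atom environment:
  5 × C: 2 H each → 10
  5 × C (aromatic): 1 H each → 5
  5 × C: no H
  2 × O: 1 H each → 2
  1 × C: 3 H
  1 × C: 1 H
  1 × C (aromatic): no H
  1 × F: no H
  1 × I: no H
  1 × O: no H
  1 × S: 1 H
  Total hydrogens = 22.
Molecular formula: C18H22FIO3S

C18H22FIO3S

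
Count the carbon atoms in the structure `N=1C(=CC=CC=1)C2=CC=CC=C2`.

The symbol for carbon appears 11 times in the SMILES.

11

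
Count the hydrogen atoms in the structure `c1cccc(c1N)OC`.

9

Hydrogens are implicit in SMILES; fill each atom to its normal valence:
  4 × C (aromatic): 1 H each → 4
  2 × C (aromatic): no H
  1 × C: 3 H
  1 × N: 2 H
  1 × O: no H
  Total hydrogens = 9.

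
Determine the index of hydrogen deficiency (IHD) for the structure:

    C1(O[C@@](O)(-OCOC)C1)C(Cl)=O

2

Molecular formula from the SMILES: C6H9ClO5.
DoU = (2C + 2 + N − H − X)/2 = (2·6 + 2 + 0 − 9 − 1)/2 = 4/2 = 2.
(Structurally: 1 ring(s) + 1 π bond(s) = 2.)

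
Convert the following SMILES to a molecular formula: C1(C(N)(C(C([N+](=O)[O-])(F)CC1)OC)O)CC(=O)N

C9H16FN3O5

Heavy atoms from the SMILES: 9 C, 1 F, 3 N, 5 O.
Implicit hydrogens by atom environment:
  3 × C: 2 H each → 6
  3 × C: no H
  3 × O: no H
  2 × C: 1 H each → 2
  2 × N: 2 H each → 4
  1 × C: 3 H
  1 × F: no H
  1 × N (charge +1): no H
  1 × O: 1 H
  1 × O (charge -1): no H
  Total hydrogens = 16.
Molecular formula: C9H16FN3O5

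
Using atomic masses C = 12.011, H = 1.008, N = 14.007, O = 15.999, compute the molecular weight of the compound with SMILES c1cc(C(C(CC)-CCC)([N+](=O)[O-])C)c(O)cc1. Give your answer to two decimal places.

Molecular formula: C14H21NO3.
M = 14×12.011 + 21×1.008 + 1×14.007 + 3×15.999 = 251.33 g/mol.

251.33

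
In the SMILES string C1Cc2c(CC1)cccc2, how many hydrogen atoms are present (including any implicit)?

12

Hydrogens are implicit in SMILES; fill each atom to its normal valence:
  4 × C: 2 H each → 8
  4 × C (aromatic): 1 H each → 4
  2 × C (aromatic): no H
  Total hydrogens = 12.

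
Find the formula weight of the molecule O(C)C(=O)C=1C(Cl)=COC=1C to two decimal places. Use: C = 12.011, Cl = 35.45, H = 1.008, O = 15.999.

174.58

Molecular formula: C7H7ClO3.
M = 7×12.011 + 1×35.45 + 7×1.008 + 3×15.999 = 174.58 g/mol.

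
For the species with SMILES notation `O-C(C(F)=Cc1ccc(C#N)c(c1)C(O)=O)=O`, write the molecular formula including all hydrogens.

Heavy atoms from the SMILES: 11 C, 1 F, 1 N, 4 O.
Implicit hydrogens by atom environment:
  4 × C: no H
  3 × C (aromatic): 1 H each → 3
  3 × C (aromatic): no H
  2 × O: 1 H each → 2
  2 × O: no H
  1 × C: 1 H
  1 × F: no H
  1 × N: no H
  Total hydrogens = 6.
Molecular formula: C11H6FNO4

C11H6FNO4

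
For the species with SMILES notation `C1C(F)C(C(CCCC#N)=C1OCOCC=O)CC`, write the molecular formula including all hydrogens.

Heavy atoms from the SMILES: 14 C, 1 F, 1 N, 3 O.
Implicit hydrogens by atom environment:
  7 × C: 2 H each → 14
  3 × C: 1 H each → 3
  3 × C: no H
  3 × O: no H
  1 × C: 3 H
  1 × F: no H
  1 × N: no H
  Total hydrogens = 20.
Molecular formula: C14H20FNO3

C14H20FNO3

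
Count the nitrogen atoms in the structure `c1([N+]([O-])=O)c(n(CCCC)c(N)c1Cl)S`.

The symbol for nitrogen appears 3 times in the SMILES.

3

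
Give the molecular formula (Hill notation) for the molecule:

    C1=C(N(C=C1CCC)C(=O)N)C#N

C9H11N3O

Heavy atoms from the SMILES: 9 C, 3 N, 1 O.
Implicit hydrogens by atom environment:
  2 × C: 2 H each → 4
  2 × C (aromatic): 1 H each → 2
  2 × C (aromatic): no H
  2 × C: no H
  1 × C: 3 H
  1 × N: 2 H
  1 × N (aromatic): no H
  1 × N: no H
  1 × O: no H
  Total hydrogens = 11.
Molecular formula: C9H11N3O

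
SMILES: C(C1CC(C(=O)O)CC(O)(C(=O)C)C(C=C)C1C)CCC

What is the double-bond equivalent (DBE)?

4

Molecular formula from the SMILES: C17H28O4.
DoU = (2C + 2 + N − H − X)/2 = (2·17 + 2 + 0 − 28 − 0)/2 = 8/2 = 4.
(Structurally: 1 ring(s) + 3 π bond(s) = 4.)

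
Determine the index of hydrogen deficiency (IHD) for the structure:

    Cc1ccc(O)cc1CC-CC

Molecular formula from the SMILES: C11H16O.
DoU = (2C + 2 + N − H − X)/2 = (2·11 + 2 + 0 − 16 − 0)/2 = 8/2 = 4.
(Structurally: 1 ring(s) + 3 π bond(s) = 4.)

4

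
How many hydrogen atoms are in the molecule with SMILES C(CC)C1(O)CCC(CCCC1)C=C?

Hydrogens are implicit in SMILES; fill each atom to its normal valence:
  9 × C: 2 H each → 18
  2 × C: 1 H each → 2
  1 × C: 3 H
  1 × C: no H
  1 × O: 1 H
  Total hydrogens = 24.

24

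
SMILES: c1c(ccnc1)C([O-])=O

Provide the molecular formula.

Heavy atoms from the SMILES: 6 C, 1 N, 2 O.
Implicit hydrogens by atom environment:
  4 × C (aromatic): 1 H each → 4
  1 × C (aromatic): no H
  1 × C: no H
  1 × N (aromatic): no H
  1 × O: no H
  1 × O (charge -1): no H
  Total hydrogens = 4.
Net charge -1.
Molecular formula: C6H4NO2-

C6H4NO2-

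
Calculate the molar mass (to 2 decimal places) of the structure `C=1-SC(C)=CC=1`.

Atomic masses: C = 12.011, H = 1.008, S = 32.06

98.16

Molecular formula: C5H6S.
M = 5×12.011 + 6×1.008 + 1×32.06 = 98.16 g/mol.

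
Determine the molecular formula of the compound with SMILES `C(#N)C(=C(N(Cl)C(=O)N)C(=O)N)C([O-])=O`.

Heavy atoms from the SMILES: 6 C, 1 Cl, 4 N, 4 O.
Implicit hydrogens by atom environment:
  6 × C: no H
  3 × O: no H
  2 × N: 2 H each → 4
  2 × N: no H
  1 × Cl: no H
  1 × O (charge -1): no H
  Total hydrogens = 4.
Net charge -1.
Molecular formula: C6H4ClN4O4-

C6H4ClN4O4-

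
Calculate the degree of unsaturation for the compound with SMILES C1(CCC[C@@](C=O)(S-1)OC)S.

Molecular formula from the SMILES: C7H12O2S2.
DoU = (2C + 2 + N − H − X)/2 = (2·7 + 2 + 0 − 12 − 0)/2 = 4/2 = 2.
(Structurally: 1 ring(s) + 1 π bond(s) = 2.)

2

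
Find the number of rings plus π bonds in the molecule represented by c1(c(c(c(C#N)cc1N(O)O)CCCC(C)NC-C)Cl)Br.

Molecular formula from the SMILES: C14H19BrClN3O2.
DoU = (2C + 2 + N − H − X)/2 = (2·14 + 2 + 3 − 19 − 2)/2 = 12/2 = 6.
(Structurally: 1 ring(s) + 5 π bond(s) = 6.)

6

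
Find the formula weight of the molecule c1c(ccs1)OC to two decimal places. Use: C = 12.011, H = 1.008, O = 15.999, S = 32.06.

114.16

Molecular formula: C5H6OS.
M = 5×12.011 + 6×1.008 + 1×15.999 + 1×32.06 = 114.16 g/mol.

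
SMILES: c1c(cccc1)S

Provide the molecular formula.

C6H6S

Heavy atoms from the SMILES: 6 C, 1 S.
Implicit hydrogens by atom environment:
  5 × C (aromatic): 1 H each → 5
  1 × C (aromatic): no H
  1 × S: 1 H
  Total hydrogens = 6.
Molecular formula: C6H6S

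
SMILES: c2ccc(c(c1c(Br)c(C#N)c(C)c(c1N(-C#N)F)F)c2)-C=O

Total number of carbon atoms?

16

The symbol for carbon appears 16 times in the SMILES. Lowercase c denotes aromatic carbon and counts toward C.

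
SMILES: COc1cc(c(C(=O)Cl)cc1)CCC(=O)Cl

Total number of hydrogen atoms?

Hydrogens are implicit in SMILES; fill each atom to its normal valence:
  3 × C (aromatic): 1 H each → 3
  3 × C (aromatic): no H
  3 × O: no H
  2 × C: 2 H each → 4
  2 × C: no H
  2 × Cl: no H
  1 × C: 3 H
  Total hydrogens = 10.

10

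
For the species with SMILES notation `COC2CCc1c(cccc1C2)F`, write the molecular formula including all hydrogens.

C11H13FO

Heavy atoms from the SMILES: 11 C, 1 F, 1 O.
Implicit hydrogens by atom environment:
  3 × C: 2 H each → 6
  3 × C (aromatic): 1 H each → 3
  3 × C (aromatic): no H
  1 × C: 3 H
  1 × C: 1 H
  1 × F: no H
  1 × O: no H
  Total hydrogens = 13.
Molecular formula: C11H13FO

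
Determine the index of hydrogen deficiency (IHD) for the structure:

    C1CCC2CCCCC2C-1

Molecular formula from the SMILES: C10H18.
DoU = (2C + 2 + N − H − X)/2 = (2·10 + 2 + 0 − 18 − 0)/2 = 4/2 = 2.
(Structurally: 2 ring(s) + 0 π bond(s) = 2.)

2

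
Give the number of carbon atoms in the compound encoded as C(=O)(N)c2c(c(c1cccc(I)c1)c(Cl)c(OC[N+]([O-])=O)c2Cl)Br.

The symbol for carbon appears 14 times in the SMILES. Lowercase c denotes aromatic carbon and counts toward C.

14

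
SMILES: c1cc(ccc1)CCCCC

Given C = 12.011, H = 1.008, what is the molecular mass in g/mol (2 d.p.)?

Molecular formula: C11H16.
M = 11×12.011 + 16×1.008 = 148.25 g/mol.

148.25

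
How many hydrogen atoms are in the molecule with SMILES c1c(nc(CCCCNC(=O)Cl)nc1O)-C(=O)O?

Hydrogens are implicit in SMILES; fill each atom to its normal valence:
  4 × C: 2 H each → 8
  3 × C (aromatic): no H
  2 × C: no H
  2 × N (aromatic): no H
  2 × O: 1 H each → 2
  2 × O: no H
  1 × C (aromatic): 1 H
  1 × Cl: no H
  1 × N: 1 H
  Total hydrogens = 12.

12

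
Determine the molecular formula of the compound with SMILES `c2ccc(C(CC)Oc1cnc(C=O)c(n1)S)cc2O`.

C14H14N2O3S

Heavy atoms from the SMILES: 14 C, 2 N, 3 O, 1 S.
Implicit hydrogens by atom environment:
  5 × C (aromatic): 1 H each → 5
  5 × C (aromatic): no H
  2 × C: 1 H each → 2
  2 × N (aromatic): no H
  2 × O: no H
  1 × C: 3 H
  1 × C: 2 H
  1 × O: 1 H
  1 × S: 1 H
  Total hydrogens = 14.
Molecular formula: C14H14N2O3S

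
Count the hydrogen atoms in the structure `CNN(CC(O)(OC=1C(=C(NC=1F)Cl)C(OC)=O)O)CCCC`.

Hydrogens are implicit in SMILES; fill each atom to its normal valence:
  4 × C: 2 H each → 8
  4 × C (aromatic): no H
  3 × C: 3 H each → 9
  3 × O: no H
  2 × C: no H
  2 × O: 1 H each → 2
  1 × Cl: no H
  1 × F: no H
  1 × N (aromatic): 1 H
  1 × N: 1 H
  1 × N: no H
  Total hydrogens = 21.

21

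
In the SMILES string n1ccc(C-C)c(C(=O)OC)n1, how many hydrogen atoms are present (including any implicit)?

10

Hydrogens are implicit in SMILES; fill each atom to its normal valence:
  2 × C: 3 H each → 6
  2 × C (aromatic): 1 H each → 2
  2 × C (aromatic): no H
  2 × N (aromatic): no H
  2 × O: no H
  1 × C: 2 H
  1 × C: no H
  Total hydrogens = 10.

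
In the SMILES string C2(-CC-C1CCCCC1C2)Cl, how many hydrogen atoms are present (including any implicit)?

17

Hydrogens are implicit in SMILES; fill each atom to its normal valence:
  7 × C: 2 H each → 14
  3 × C: 1 H each → 3
  1 × Cl: no H
  Total hydrogens = 17.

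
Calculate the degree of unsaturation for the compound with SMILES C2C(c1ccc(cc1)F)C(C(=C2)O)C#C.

Molecular formula from the SMILES: C13H11FO.
DoU = (2C + 2 + N − H − X)/2 = (2·13 + 2 + 0 − 11 − 1)/2 = 16/2 = 8.
(Structurally: 2 ring(s) + 6 π bond(s) = 8.)

8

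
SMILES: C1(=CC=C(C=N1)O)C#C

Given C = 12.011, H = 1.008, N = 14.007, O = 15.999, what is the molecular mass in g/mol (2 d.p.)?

Molecular formula: C7H5NO.
M = 7×12.011 + 5×1.008 + 1×14.007 + 1×15.999 = 119.12 g/mol.

119.12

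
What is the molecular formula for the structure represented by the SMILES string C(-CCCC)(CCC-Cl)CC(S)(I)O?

Heavy atoms from the SMILES: 10 C, 1 Cl, 1 I, 1 O, 1 S.
Implicit hydrogens by atom environment:
  7 × C: 2 H each → 14
  1 × C: 3 H
  1 × C: 1 H
  1 × C: no H
  1 × Cl: no H
  1 × I: no H
  1 × O: 1 H
  1 × S: 1 H
  Total hydrogens = 20.
Molecular formula: C10H20ClIOS

C10H20ClIOS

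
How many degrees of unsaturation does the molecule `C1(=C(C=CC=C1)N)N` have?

4

Molecular formula from the SMILES: C6H8N2.
DoU = (2C + 2 + N − H − X)/2 = (2·6 + 2 + 2 − 8 − 0)/2 = 8/2 = 4.
(Structurally: 1 ring(s) + 3 π bond(s) = 4.)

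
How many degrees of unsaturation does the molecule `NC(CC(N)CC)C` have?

Molecular formula from the SMILES: C6H16N2.
DoU = (2C + 2 + N − H − X)/2 = (2·6 + 2 + 2 − 16 − 0)/2 = 0/2 = 0.
(Structurally: 0 ring(s) + 0 π bond(s) = 0.)

0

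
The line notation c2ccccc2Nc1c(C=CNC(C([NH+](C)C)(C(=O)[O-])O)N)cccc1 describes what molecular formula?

C19H24N4O3

Heavy atoms from the SMILES: 19 C, 4 N, 3 O.
Implicit hydrogens by atom environment:
  9 × C (aromatic): 1 H each → 9
  3 × C: 1 H each → 3
  3 × C (aromatic): no H
  2 × C: 3 H each → 6
  2 × C: no H
  2 × N: 1 H each → 2
  1 × N: 2 H
  1 × N (charge +1): 1 H
  1 × O: 1 H
  1 × O: no H
  1 × O (charge -1): no H
  Total hydrogens = 24.
Molecular formula: C19H24N4O3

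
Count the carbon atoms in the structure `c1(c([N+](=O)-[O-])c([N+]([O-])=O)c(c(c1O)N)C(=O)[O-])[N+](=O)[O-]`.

The symbol for carbon appears 7 times in the SMILES. Lowercase c denotes aromatic carbon and counts toward C.

7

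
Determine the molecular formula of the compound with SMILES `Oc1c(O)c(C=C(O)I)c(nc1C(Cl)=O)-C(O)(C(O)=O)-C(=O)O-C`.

C12H9ClINO9

Heavy atoms from the SMILES: 12 C, 1 Cl, 1 I, 1 N, 9 O.
Implicit hydrogens by atom environment:
  5 × C (aromatic): no H
  5 × C: no H
  5 × O: 1 H each → 5
  4 × O: no H
  1 × C: 3 H
  1 × C: 1 H
  1 × Cl: no H
  1 × I: no H
  1 × N (aromatic): no H
  Total hydrogens = 9.
Molecular formula: C12H9ClINO9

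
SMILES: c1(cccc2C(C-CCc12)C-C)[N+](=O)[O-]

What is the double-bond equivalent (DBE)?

6

Molecular formula from the SMILES: C12H15NO2.
DoU = (2C + 2 + N − H − X)/2 = (2·12 + 2 + 1 − 15 − 0)/2 = 12/2 = 6.
(Structurally: 2 ring(s) + 4 π bond(s) = 6.)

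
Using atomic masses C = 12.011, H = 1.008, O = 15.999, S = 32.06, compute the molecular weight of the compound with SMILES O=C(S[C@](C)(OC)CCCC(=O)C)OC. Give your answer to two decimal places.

234.31

Molecular formula: C10H18O4S.
M = 10×12.011 + 18×1.008 + 4×15.999 + 1×32.06 = 234.31 g/mol.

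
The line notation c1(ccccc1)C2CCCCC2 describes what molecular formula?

C12H16

Heavy atoms from the SMILES: 12 C.
Implicit hydrogens by atom environment:
  5 × C: 2 H each → 10
  5 × C (aromatic): 1 H each → 5
  1 × C: 1 H
  1 × C (aromatic): no H
  Total hydrogens = 16.
Molecular formula: C12H16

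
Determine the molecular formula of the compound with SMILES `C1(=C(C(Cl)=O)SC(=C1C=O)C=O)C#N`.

C8H2ClNO3S

Heavy atoms from the SMILES: 8 C, 1 Cl, 1 N, 3 O, 1 S.
Implicit hydrogens by atom environment:
  4 × C (aromatic): no H
  3 × O: no H
  2 × C: 1 H each → 2
  2 × C: no H
  1 × Cl: no H
  1 × N: no H
  1 × S (aromatic): no H
  Total hydrogens = 2.
Molecular formula: C8H2ClNO3S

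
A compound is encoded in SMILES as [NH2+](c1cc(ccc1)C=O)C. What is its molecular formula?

Heavy atoms from the SMILES: 8 C, 1 N, 1 O.
Implicit hydrogens by atom environment:
  4 × C (aromatic): 1 H each → 4
  2 × C (aromatic): no H
  1 × C: 3 H
  1 × C: 1 H
  1 × N (charge +1): 2 H
  1 × O: no H
  Total hydrogens = 10.
Net charge +1.
Molecular formula: C8H10NO+

C8H10NO+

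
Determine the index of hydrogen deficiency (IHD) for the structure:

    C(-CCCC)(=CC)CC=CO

Molecular formula from the SMILES: C10H18O.
DoU = (2C + 2 + N − H − X)/2 = (2·10 + 2 + 0 − 18 − 0)/2 = 4/2 = 2.
(Structurally: 0 ring(s) + 2 π bond(s) = 2.)

2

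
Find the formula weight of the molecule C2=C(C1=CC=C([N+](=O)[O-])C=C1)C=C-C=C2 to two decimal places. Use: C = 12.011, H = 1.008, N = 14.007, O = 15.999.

Molecular formula: C12H9NO2.
M = 12×12.011 + 9×1.008 + 1×14.007 + 2×15.999 = 199.21 g/mol.

199.21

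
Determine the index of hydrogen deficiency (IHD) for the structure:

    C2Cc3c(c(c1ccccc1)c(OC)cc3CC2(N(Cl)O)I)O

Molecular formula from the SMILES: C17H17ClINO3.
DoU = (2C + 2 + N − H − X)/2 = (2·17 + 2 + 1 − 17 − 2)/2 = 18/2 = 9.
(Structurally: 3 ring(s) + 6 π bond(s) = 9.)

9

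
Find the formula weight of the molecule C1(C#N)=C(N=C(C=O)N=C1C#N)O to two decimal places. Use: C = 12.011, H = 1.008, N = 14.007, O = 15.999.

Molecular formula: C7H2N4O2.
M = 7×12.011 + 2×1.008 + 4×14.007 + 2×15.999 = 174.12 g/mol.

174.12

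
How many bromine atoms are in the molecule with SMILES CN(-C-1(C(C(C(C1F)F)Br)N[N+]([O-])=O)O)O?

The symbol for bromine appears 1 time in the SMILES.

1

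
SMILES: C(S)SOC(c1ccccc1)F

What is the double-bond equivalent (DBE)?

4

Molecular formula from the SMILES: C8H9FOS2.
DoU = (2C + 2 + N − H − X)/2 = (2·8 + 2 + 0 − 9 − 1)/2 = 8/2 = 4.
(Structurally: 1 ring(s) + 3 π bond(s) = 4.)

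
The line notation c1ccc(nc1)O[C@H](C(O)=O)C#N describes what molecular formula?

Heavy atoms from the SMILES: 8 C, 2 N, 3 O.
Implicit hydrogens by atom environment:
  4 × C (aromatic): 1 H each → 4
  2 × C: no H
  2 × O: no H
  1 × C: 1 H
  1 × C (aromatic): no H
  1 × N (aromatic): no H
  1 × N: no H
  1 × O: 1 H
  Total hydrogens = 6.
Molecular formula: C8H6N2O3

C8H6N2O3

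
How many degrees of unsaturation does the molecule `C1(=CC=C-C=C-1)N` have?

4

Molecular formula from the SMILES: C6H7N.
DoU = (2C + 2 + N − H − X)/2 = (2·6 + 2 + 1 − 7 − 0)/2 = 8/2 = 4.
(Structurally: 1 ring(s) + 3 π bond(s) = 4.)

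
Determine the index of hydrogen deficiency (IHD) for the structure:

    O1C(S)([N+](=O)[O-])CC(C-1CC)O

Molecular formula from the SMILES: C6H11NO4S.
DoU = (2C + 2 + N − H − X)/2 = (2·6 + 2 + 1 − 11 − 0)/2 = 4/2 = 2.
(Structurally: 1 ring(s) + 1 π bond(s) = 2.)

2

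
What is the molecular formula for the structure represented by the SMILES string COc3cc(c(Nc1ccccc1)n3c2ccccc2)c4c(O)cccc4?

Heavy atoms from the SMILES: 23 C, 2 N, 2 O.
Implicit hydrogens by atom environment:
  15 × C (aromatic): 1 H each → 15
  7 × C (aromatic): no H
  1 × C: 3 H
  1 × N: 1 H
  1 × N (aromatic): no H
  1 × O: 1 H
  1 × O: no H
  Total hydrogens = 20.
Molecular formula: C23H20N2O2

C23H20N2O2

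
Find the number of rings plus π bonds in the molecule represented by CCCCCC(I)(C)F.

0

Molecular formula from the SMILES: C7H14FI.
DoU = (2C + 2 + N − H − X)/2 = (2·7 + 2 + 0 − 14 − 2)/2 = 0/2 = 0.
(Structurally: 0 ring(s) + 0 π bond(s) = 0.)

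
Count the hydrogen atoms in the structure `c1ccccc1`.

6

Hydrogens are implicit in SMILES; fill each atom to its normal valence:
  6 × C (aromatic): 1 H each → 6
  Total hydrogens = 6.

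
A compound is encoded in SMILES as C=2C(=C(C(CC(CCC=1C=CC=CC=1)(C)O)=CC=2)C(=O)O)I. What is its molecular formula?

Heavy atoms from the SMILES: 18 C, 1 I, 3 O.
Implicit hydrogens by atom environment:
  8 × C (aromatic): 1 H each → 8
  4 × C (aromatic): no H
  3 × C: 2 H each → 6
  2 × C: no H
  2 × O: 1 H each → 2
  1 × C: 3 H
  1 × I: no H
  1 × O: no H
  Total hydrogens = 19.
Molecular formula: C18H19IO3

C18H19IO3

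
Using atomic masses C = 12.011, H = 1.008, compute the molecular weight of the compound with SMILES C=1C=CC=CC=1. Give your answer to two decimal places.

78.11

Molecular formula: C6H6.
M = 6×12.011 + 6×1.008 = 78.11 g/mol.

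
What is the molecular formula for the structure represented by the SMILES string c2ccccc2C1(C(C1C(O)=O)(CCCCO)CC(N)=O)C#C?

Heavy atoms from the SMILES: 18 C, 1 N, 4 O.
Implicit hydrogens by atom environment:
  5 × C: 2 H each → 10
  5 × C (aromatic): 1 H each → 5
  5 × C: no H
  2 × C: 1 H each → 2
  2 × O: 1 H each → 2
  2 × O: no H
  1 × C (aromatic): no H
  1 × N: 2 H
  Total hydrogens = 21.
Molecular formula: C18H21NO4

C18H21NO4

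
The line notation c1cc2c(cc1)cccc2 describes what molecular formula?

Heavy atoms from the SMILES: 10 C.
Implicit hydrogens by atom environment:
  8 × C (aromatic): 1 H each → 8
  2 × C (aromatic): no H
  Total hydrogens = 8.
Molecular formula: C10H8

C10H8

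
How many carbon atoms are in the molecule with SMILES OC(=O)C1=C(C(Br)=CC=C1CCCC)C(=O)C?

The symbol for carbon appears 13 times in the SMILES.

13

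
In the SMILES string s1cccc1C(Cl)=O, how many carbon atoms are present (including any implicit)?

The symbol for carbon appears 5 times in the SMILES. Lowercase c denotes aromatic carbon and counts toward C.

5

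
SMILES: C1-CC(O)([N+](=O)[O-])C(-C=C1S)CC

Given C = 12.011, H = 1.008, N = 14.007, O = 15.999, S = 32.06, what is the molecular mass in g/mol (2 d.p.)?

Molecular formula: C8H13NO3S.
M = 8×12.011 + 13×1.008 + 1×14.007 + 3×15.999 + 1×32.06 = 203.26 g/mol.

203.26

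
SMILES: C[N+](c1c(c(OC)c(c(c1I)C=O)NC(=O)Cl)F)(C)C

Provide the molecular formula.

C12H14ClFIN2O3+

Heavy atoms from the SMILES: 12 C, 1 Cl, 1 F, 1 I, 2 N, 3 O.
Implicit hydrogens by atom environment:
  6 × C (aromatic): no H
  4 × C: 3 H each → 12
  3 × O: no H
  1 × C: 1 H
  1 × C: no H
  1 × Cl: no H
  1 × F: no H
  1 × I: no H
  1 × N: 1 H
  1 × N (charge +1): no H
  Total hydrogens = 14.
Net charge +1.
Molecular formula: C12H14ClFIN2O3+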